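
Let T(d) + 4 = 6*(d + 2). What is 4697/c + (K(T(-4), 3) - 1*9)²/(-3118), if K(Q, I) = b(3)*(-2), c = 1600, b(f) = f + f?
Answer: 6969823/2494400 ≈ 2.7942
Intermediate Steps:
b(f) = 2*f
T(d) = 8 + 6*d (T(d) = -4 + 6*(d + 2) = -4 + 6*(2 + d) = -4 + (12 + 6*d) = 8 + 6*d)
K(Q, I) = -12 (K(Q, I) = (2*3)*(-2) = 6*(-2) = -12)
4697/c + (K(T(-4), 3) - 1*9)²/(-3118) = 4697/1600 + (-12 - 1*9)²/(-3118) = 4697*(1/1600) + (-12 - 9)²*(-1/3118) = 4697/1600 + (-21)²*(-1/3118) = 4697/1600 + 441*(-1/3118) = 4697/1600 - 441/3118 = 6969823/2494400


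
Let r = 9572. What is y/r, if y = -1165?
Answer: -1165/9572 ≈ -0.12171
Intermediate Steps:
y/r = -1165/9572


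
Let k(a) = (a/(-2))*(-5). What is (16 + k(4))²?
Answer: 676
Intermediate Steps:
k(a) = 5*a/2 (k(a) = (a*(-½))*(-5) = -a/2*(-5) = 5*a/2)
(16 + k(4))² = (16 + (5/2)*4)² = (16 + 10)² = 26² = 676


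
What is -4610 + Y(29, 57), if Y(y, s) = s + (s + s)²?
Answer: 8443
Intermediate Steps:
Y(y, s) = s + 4*s² (Y(y, s) = s + (2*s)² = s + 4*s²)
-4610 + Y(29, 57) = -4610 + 57*(1 + 4*57) = -4610 + 57*(1 + 228) = -4610 + 57*229 = -4610 + 13053 = 8443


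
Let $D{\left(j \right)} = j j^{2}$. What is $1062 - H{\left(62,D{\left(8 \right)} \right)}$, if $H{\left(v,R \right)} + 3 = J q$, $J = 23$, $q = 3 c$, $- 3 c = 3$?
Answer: $1134$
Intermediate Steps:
$c = -1$ ($c = \left(- \frac{1}{3}\right) 3 = -1$)
$q = -3$ ($q = 3 \left(-1\right) = -3$)
$D{\left(j \right)} = j^{3}$
$H{\left(v,R \right)} = -72$ ($H{\left(v,R \right)} = -3 + 23 \left(-3\right) = -3 - 69 = -72$)
$1062 - H{\left(62,D{\left(8 \right)} \right)} = 1062 - -72 = 1062 + 72 = 1134$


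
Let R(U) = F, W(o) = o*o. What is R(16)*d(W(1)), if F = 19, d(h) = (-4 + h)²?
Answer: 171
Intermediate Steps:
W(o) = o²
R(U) = 19
R(16)*d(W(1)) = 19*(-4 + 1²)² = 19*(-4 + 1)² = 19*(-3)² = 19*9 = 171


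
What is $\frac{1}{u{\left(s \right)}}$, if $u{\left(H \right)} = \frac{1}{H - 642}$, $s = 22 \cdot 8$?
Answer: $-466$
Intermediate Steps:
$s = 176$
$u{\left(H \right)} = \frac{1}{-642 + H}$
$\frac{1}{u{\left(s \right)}} = \frac{1}{\frac{1}{-642 + 176}} = \frac{1}{\frac{1}{-466}} = \frac{1}{- \frac{1}{466}} = -466$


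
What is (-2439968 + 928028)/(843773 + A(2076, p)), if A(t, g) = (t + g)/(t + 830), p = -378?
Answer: -1098424410/613001509 ≈ -1.7919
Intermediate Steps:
A(t, g) = (g + t)/(830 + t)
(-2439968 + 928028)/(843773 + A(2076, p)) = (-2439968 + 928028)/(843773 + (-378 + 2076)/(830 + 2076)) = -1511940/(843773 + 1698/2906) = -1511940/(843773 + (1/2906)*1698) = -1511940/(843773 + 849/1453) = -1511940/1226003018/1453 = -1511940*1453/1226003018 = -1098424410/613001509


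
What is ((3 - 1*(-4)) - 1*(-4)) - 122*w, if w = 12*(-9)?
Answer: 13187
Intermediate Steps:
w = -108
((3 - 1*(-4)) - 1*(-4)) - 122*w = ((3 - 1*(-4)) - 1*(-4)) - 122*(-108) = ((3 + 4) + 4) + 13176 = (7 + 4) + 13176 = 11 + 13176 = 13187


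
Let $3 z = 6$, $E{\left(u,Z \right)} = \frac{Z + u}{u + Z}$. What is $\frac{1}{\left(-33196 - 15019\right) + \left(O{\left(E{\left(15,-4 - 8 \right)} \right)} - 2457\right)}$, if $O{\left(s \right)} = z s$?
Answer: $- \frac{1}{50670} \approx -1.9736 \cdot 10^{-5}$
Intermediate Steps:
$E{\left(u,Z \right)} = 1$ ($E{\left(u,Z \right)} = \frac{Z + u}{Z + u} = 1$)
$z = 2$ ($z = \frac{1}{3} \cdot 6 = 2$)
$O{\left(s \right)} = 2 s$
$\frac{1}{\left(-33196 - 15019\right) + \left(O{\left(E{\left(15,-4 - 8 \right)} \right)} - 2457\right)} = \frac{1}{\left(-33196 - 15019\right) + \left(2 \cdot 1 - 2457\right)} = \frac{1}{\left(-33196 - 15019\right) + \left(2 - 2457\right)} = \frac{1}{-48215 - 2455} = \frac{1}{-50670} = - \frac{1}{50670}$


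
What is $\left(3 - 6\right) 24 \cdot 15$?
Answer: $-1080$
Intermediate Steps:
$\left(3 - 6\right) 24 \cdot 15 = \left(-3\right) 24 \cdot 15 = \left(-72\right) 15 = -1080$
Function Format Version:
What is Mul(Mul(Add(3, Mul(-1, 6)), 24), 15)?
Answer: -1080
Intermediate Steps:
Mul(Mul(Add(3, Mul(-1, 6)), 24), 15) = Mul(Mul(Add(3, -6), 24), 15) = Mul(Mul(-3, 24), 15) = Mul(-72, 15) = -1080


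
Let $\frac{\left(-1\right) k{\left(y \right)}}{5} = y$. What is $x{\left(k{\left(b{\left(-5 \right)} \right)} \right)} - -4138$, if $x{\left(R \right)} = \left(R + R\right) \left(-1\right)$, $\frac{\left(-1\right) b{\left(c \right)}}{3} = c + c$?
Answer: $4438$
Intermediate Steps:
$b{\left(c \right)} = - 6 c$ ($b{\left(c \right)} = - 3 \left(c + c\right) = - 3 \cdot 2 c = - 6 c$)
$k{\left(y \right)} = - 5 y$
$x{\left(R \right)} = - 2 R$ ($x{\left(R \right)} = 2 R \left(-1\right) = - 2 R$)
$x{\left(k{\left(b{\left(-5 \right)} \right)} \right)} - -4138 = - 2 \left(- 5 \left(\left(-6\right) \left(-5\right)\right)\right) - -4138 = - 2 \left(\left(-5\right) 30\right) + 4138 = \left(-2\right) \left(-150\right) + 4138 = 300 + 4138 = 4438$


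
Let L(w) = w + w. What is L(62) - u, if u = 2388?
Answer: -2264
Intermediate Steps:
L(w) = 2*w
L(62) - u = 2*62 - 1*2388 = 124 - 2388 = -2264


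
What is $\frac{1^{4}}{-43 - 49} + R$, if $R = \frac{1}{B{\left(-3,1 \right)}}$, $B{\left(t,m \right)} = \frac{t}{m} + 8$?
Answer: $\frac{87}{460} \approx 0.18913$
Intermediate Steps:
$B{\left(t,m \right)} = 8 + \frac{t}{m}$ ($B{\left(t,m \right)} = \frac{t}{m} + 8 = 8 + \frac{t}{m}$)
$R = \frac{1}{5}$ ($R = \frac{1}{8 - \frac{3}{1}} = \frac{1}{8 - 3} = \frac{1}{5} \approx 0.2$)
$\frac{1^{4}}{-43 - 49} + R = \frac{1^{4}}{-43 - 49} + \frac{1}{5} = 1 \frac{1}{-92} + \frac{1}{5} = 1 \left(- \frac{1}{92}\right) + \frac{1}{5} = - \frac{1}{92} + \frac{1}{5} = \frac{87}{460}$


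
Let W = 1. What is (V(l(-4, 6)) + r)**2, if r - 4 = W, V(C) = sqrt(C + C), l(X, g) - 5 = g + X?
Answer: (5 + sqrt(14))**2 ≈ 76.417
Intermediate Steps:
l(X, g) = 5 + X + g (l(X, g) = 5 + (g + X) = 5 + (X + g) = 5 + X + g)
V(C) = sqrt(2)*sqrt(C) (V(C) = sqrt(2*C) = sqrt(2)*sqrt(C))
r = 5 (r = 4 + 1 = 5)
(V(l(-4, 6)) + r)**2 = (sqrt(2)*sqrt(5 - 4 + 6) + 5)**2 = (sqrt(2)*sqrt(7) + 5)**2 = (sqrt(14) + 5)**2 = (5 + sqrt(14))**2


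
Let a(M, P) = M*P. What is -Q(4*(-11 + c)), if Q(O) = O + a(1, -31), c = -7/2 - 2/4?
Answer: 91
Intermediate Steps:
c = -4 (c = -7*½ - 2*¼ = -7/2 - ½ = -4)
Q(O) = -31 + O (Q(O) = O + 1*(-31) = O - 31 = -31 + O)
-Q(4*(-11 + c)) = -(-31 + 4*(-11 - 4)) = -(-31 + 4*(-15)) = -(-31 - 60) = -1*(-91) = 91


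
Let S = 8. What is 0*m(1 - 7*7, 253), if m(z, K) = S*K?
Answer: 0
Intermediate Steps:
m(z, K) = 8*K
0*m(1 - 7*7, 253) = 0*(8*253) = 0*2024 = 0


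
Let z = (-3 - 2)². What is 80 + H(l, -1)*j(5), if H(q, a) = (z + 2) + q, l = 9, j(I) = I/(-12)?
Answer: 65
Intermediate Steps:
z = 25 (z = (-5)² = 25)
j(I) = -I/12 (j(I) = I*(-1/12) = -I/12)
H(q, a) = 27 + q (H(q, a) = (25 + 2) + q = 27 + q)
80 + H(l, -1)*j(5) = 80 + (27 + 9)*(-1/12*5) = 80 + 36*(-5/12) = 80 - 15 = 65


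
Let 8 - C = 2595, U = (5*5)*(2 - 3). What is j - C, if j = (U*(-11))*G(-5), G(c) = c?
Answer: 1212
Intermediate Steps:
U = -25 (U = 25*(-1) = -25)
C = -2587 (C = 8 - 1*2595 = 8 - 2595 = -2587)
j = -1375 (j = -25*(-11)*(-5) = 275*(-5) = -1375)
j - C = -1375 - 1*(-2587) = -1375 + 2587 = 1212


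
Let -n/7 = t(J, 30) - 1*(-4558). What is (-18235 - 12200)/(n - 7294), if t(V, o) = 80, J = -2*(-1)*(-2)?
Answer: 6087/7952 ≈ 0.76547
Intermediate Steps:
J = -4 (J = 2*(-2) = -4)
n = -32466 (n = -7*(80 - 1*(-4558)) = -7*(80 + 4558) = -7*4638 = -32466)
(-18235 - 12200)/(n - 7294) = (-18235 - 12200)/(-32466 - 7294) = -30435/(-39760) = -30435*(-1/39760) = 6087/7952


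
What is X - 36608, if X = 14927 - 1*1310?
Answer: -22991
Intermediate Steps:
X = 13617 (X = 14927 - 1310 = 13617)
X - 36608 = 13617 - 36608 = -22991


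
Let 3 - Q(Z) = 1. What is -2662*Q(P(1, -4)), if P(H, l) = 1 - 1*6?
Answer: -5324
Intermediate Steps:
P(H, l) = -5 (P(H, l) = 1 - 6 = -5)
Q(Z) = 2 (Q(Z) = 3 - 1*1 = 3 - 1 = 2)
-2662*Q(P(1, -4)) = -2662*2 = -5324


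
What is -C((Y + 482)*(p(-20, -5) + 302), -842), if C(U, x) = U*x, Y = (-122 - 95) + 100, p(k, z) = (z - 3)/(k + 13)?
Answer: 652154260/7 ≈ 9.3165e+7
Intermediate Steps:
p(k, z) = (-3 + z)/(13 + k)
Y = -117 (Y = -217 + 100 = -117)
-C((Y + 482)*(p(-20, -5) + 302), -842) = -(-117 + 482)*((-3 - 5)/(13 - 20) + 302)*(-842) = -365*(-8/(-7) + 302)*(-842) = -365*(-⅐*(-8) + 302)*(-842) = -365*(8/7 + 302)*(-842) = -365*(2122/7)*(-842) = -774530*(-842)/7 = -1*(-652154260/7) = 652154260/7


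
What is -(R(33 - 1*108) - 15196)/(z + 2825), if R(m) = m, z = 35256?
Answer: 15271/38081 ≈ 0.40101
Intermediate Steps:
-(R(33 - 1*108) - 15196)/(z + 2825) = -((33 - 1*108) - 15196)/(35256 + 2825) = -((33 - 108) - 15196)/38081 = -(-75 - 15196)/38081 = -(-15271)/38081 = -1*(-15271/38081) = 15271/38081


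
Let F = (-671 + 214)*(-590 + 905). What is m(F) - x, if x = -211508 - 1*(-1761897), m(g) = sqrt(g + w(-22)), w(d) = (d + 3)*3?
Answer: -1550389 + 2*I*sqrt(36003) ≈ -1.5504e+6 + 379.49*I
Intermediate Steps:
F = -143955 (F = -457*315 = -143955)
w(d) = 9 + 3*d (w(d) = (3 + d)*3 = 9 + 3*d)
m(g) = sqrt(-57 + g) (m(g) = sqrt(g + (9 + 3*(-22))) = sqrt(g + (9 - 66)) = sqrt(g - 57) = sqrt(-57 + g))
x = 1550389 (x = -211508 + 1761897 = 1550389)
m(F) - x = sqrt(-57 - 143955) - 1*1550389 = sqrt(-144012) - 1550389 = 2*I*sqrt(36003) - 1550389 = -1550389 + 2*I*sqrt(36003)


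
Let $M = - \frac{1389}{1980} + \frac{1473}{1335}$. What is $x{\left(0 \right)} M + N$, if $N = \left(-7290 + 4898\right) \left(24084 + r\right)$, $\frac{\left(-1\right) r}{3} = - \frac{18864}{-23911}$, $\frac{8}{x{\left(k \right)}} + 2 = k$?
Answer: $- \frac{4045282083227159}{70226607} \approx -5.7603 \cdot 10^{7}$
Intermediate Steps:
$x{\left(k \right)} = \frac{8}{-2 + k}$
$M = \frac{4721}{11748}$ ($M = \left(-1389\right) \frac{1}{1980} + 1473 \cdot \frac{1}{1335} = - \frac{463}{660} + \frac{491}{445} = \frac{4721}{11748} \approx 0.40186$)
$r = - \frac{56592}{23911}$ ($r = - 3 \left(- \frac{18864}{-23911}\right) = - 3 \left(\left(-18864\right) \left(- \frac{1}{23911}\right)\right) = \left(-3\right) \frac{18864}{23911} = - \frac{56592}{23911} \approx -2.3668$)
$N = - \frac{1377351709344}{23911}$ ($N = \left(-7290 + 4898\right) \left(24084 - \frac{56592}{23911}\right) = \left(-2392\right) \frac{575815932}{23911} = - \frac{1377351709344}{23911} \approx -5.7603 \cdot 10^{7}$)
$x{\left(0 \right)} M + N = \frac{8}{-2 + 0} \cdot \frac{4721}{11748} - \frac{1377351709344}{23911} = \frac{8}{-2} \cdot \frac{4721}{11748} - \frac{1377351709344}{23911} = 8 \left(- \frac{1}{2}\right) \frac{4721}{11748} - \frac{1377351709344}{23911} = \left(-4\right) \frac{4721}{11748} - \frac{1377351709344}{23911} = - \frac{4721}{2937} - \frac{1377351709344}{23911} = - \frac{4045282083227159}{70226607}$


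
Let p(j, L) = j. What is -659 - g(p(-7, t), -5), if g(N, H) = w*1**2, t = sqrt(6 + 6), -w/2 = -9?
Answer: -677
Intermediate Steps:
w = 18 (w = -2*(-9) = 18)
t = 2*sqrt(3) (t = sqrt(12) = 2*sqrt(3) ≈ 3.4641)
g(N, H) = 18 (g(N, H) = 18*1**2 = 18*1 = 18)
-659 - g(p(-7, t), -5) = -659 - 1*18 = -659 - 18 = -677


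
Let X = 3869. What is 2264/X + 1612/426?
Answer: 3600646/824097 ≈ 4.3692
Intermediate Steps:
2264/X + 1612/426 = 2264/3869 + 1612/426 = 2264*(1/3869) + 1612*(1/426) = 2264/3869 + 806/213 = 3600646/824097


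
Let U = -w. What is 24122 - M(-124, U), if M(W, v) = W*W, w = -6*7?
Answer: 8746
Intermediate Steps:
w = -42
U = 42 (U = -1*(-42) = 42)
M(W, v) = W**2
24122 - M(-124, U) = 24122 - 1*(-124)**2 = 24122 - 1*15376 = 24122 - 15376 = 8746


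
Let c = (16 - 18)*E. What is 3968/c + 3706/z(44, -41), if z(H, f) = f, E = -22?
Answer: -94/451 ≈ -0.20843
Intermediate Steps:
c = 44 (c = (16 - 18)*(-22) = -2*(-22) = 44)
3968/c + 3706/z(44, -41) = 3968/44 + 3706/(-41) = 3968*(1/44) + 3706*(-1/41) = 992/11 - 3706/41 = -94/451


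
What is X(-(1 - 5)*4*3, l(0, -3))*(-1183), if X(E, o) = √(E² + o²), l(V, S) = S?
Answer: -3549*√257 ≈ -56895.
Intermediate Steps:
X(-(1 - 5)*4*3, l(0, -3))*(-1183) = √((-(1 - 5)*4*3)² + (-3)²)*(-1183) = √((-(-4)*4*3)² + 9)*(-1183) = √((-1*(-16)*3)² + 9)*(-1183) = √((16*3)² + 9)*(-1183) = √(48² + 9)*(-1183) = √(2304 + 9)*(-1183) = √2313*(-1183) = (3*√257)*(-1183) = -3549*√257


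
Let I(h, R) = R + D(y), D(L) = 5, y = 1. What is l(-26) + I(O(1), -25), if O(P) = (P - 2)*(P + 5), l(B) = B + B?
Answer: -72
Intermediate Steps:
l(B) = 2*B
O(P) = (-2 + P)*(5 + P)
I(h, R) = 5 + R (I(h, R) = R + 5 = 5 + R)
l(-26) + I(O(1), -25) = 2*(-26) + (5 - 25) = -52 - 20 = -72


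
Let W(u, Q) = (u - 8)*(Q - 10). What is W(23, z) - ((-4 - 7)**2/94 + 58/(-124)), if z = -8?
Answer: -394584/1457 ≈ -270.82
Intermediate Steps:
W(u, Q) = (-10 + Q)*(-8 + u) (W(u, Q) = (-8 + u)*(-10 + Q) = (-10 + Q)*(-8 + u))
W(23, z) - ((-4 - 7)**2/94 + 58/(-124)) = (80 - 10*23 - 8*(-8) - 8*23) - ((-4 - 7)**2/94 + 58/(-124)) = (80 - 230 + 64 - 184) - ((-11)**2*(1/94) + 58*(-1/124)) = -270 - (121*(1/94) - 29/62) = -270 - (121/94 - 29/62) = -270 - 1*1194/1457 = -270 - 1194/1457 = -394584/1457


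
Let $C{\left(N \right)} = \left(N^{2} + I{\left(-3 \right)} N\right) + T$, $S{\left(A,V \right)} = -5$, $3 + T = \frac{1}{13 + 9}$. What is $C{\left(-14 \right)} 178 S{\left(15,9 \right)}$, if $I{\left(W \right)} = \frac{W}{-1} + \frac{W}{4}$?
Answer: $- \frac{1581530}{11} \approx -1.4378 \cdot 10^{5}$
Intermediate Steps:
$T = - \frac{65}{22}$ ($T = -3 + \frac{1}{13 + 9} = -3 + \frac{1}{22} = - \frac{65}{22} \approx -2.9545$)
$I{\left(W \right)} = - \frac{3 W}{4}$ ($I{\left(W \right)} = W \left(-1\right) + W \frac{1}{4} = - W + \frac{W}{4} = - \frac{3 W}{4}$)
$C{\left(N \right)} = - \frac{65}{22} + N^{2} + \frac{9 N}{4}$ ($C{\left(N \right)} = \left(N^{2} + \left(- \frac{3}{4}\right) \left(-3\right) N\right) - \frac{65}{22} = \left(N^{2} + \frac{9 N}{4}\right) - \frac{65}{22} = - \frac{65}{22} + N^{2} + \frac{9 N}{4}$)
$C{\left(-14 \right)} 178 S{\left(15,9 \right)} = \left(- \frac{65}{22} + \left(-14\right)^{2} + \frac{9}{4} \left(-14\right)\right) 178 \left(-5\right) = \left(- \frac{65}{22} + 196 - \frac{63}{2}\right) 178 \left(-5\right) = \frac{1777}{11} \cdot 178 \left(-5\right) = \frac{316306}{11} \left(-5\right) = - \frac{1581530}{11}$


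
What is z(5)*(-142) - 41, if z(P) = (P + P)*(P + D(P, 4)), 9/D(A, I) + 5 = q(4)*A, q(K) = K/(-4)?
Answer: -5863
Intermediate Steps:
q(K) = -K/4 (q(K) = K*(-¼) = -K/4)
D(A, I) = 9/(-5 - A) (D(A, I) = 9/(-5 + (-¼*4)*A) = 9/(-5 - A))
z(P) = 2*P*(P - 9/(5 + P)) (z(P) = (P + P)*(P - 9/(5 + P)) = (2*P)*(P - 9/(5 + P)) = 2*P*(P - 9/(5 + P)))
z(5)*(-142) - 41 = (2*5*(-9 + 5*(5 + 5))/(5 + 5))*(-142) - 41 = (2*5*(-9 + 5*10)/10)*(-142) - 41 = (2*5*(⅒)*(-9 + 50))*(-142) - 41 = (2*5*(⅒)*41)*(-142) - 41 = 41*(-142) - 41 = -5822 - 41 = -5863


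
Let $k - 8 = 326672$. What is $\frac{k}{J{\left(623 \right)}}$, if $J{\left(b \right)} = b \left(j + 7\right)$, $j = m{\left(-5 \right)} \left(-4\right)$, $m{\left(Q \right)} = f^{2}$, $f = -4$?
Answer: $- \frac{326680}{35511} \approx -9.1994$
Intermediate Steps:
$k = 326680$ ($k = 8 + 326672 = 326680$)
$m{\left(Q \right)} = 16$ ($m{\left(Q \right)} = \left(-4\right)^{2} = 16$)
$j = -64$ ($j = 16 \left(-4\right) = -64$)
$J{\left(b \right)} = - 57 b$ ($J{\left(b \right)} = b \left(-64 + 7\right) = b \left(-57\right) = - 57 b$)
$\frac{k}{J{\left(623 \right)}} = \frac{326680}{\left(-57\right) 623} = \frac{326680}{-35511} = 326680 \left(- \frac{1}{35511}\right) = - \frac{326680}{35511}$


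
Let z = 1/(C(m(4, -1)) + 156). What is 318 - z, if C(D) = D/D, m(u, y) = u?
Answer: 49925/157 ≈ 317.99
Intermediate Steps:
C(D) = 1
z = 1/157 (z = 1/(1 + 156) = 1/157 ≈ 0.0063694)
318 - z = 318 - 1*1/157 = 318 - 1/157 = 49925/157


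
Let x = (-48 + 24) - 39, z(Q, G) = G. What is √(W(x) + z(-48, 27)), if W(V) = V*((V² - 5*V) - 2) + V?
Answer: 3*I*√29978 ≈ 519.42*I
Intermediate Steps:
x = -63 (x = -24 - 39 = -63)
W(V) = V + V*(-2 + V² - 5*V) (W(V) = V*(-2 + V² - 5*V) + V = V + V*(-2 + V² - 5*V))
√(W(x) + z(-48, 27)) = √(-63*(-1 + (-63)² - 5*(-63)) + 27) = √(-63*(-1 + 3969 + 315) + 27) = √(-63*4283 + 27) = √(-269829 + 27) = √(-269802) = 3*I*√29978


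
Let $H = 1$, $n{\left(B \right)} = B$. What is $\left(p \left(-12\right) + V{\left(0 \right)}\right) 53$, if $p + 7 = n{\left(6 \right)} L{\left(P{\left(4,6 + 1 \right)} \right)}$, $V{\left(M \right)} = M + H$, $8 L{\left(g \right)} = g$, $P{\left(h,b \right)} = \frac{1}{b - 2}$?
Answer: $\frac{22048}{5} \approx 4409.6$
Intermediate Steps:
$P{\left(h,b \right)} = \frac{1}{-2 + b}$
$L{\left(g \right)} = \frac{g}{8}$
$V{\left(M \right)} = 1 + M$ ($V{\left(M \right)} = M + 1 = 1 + M$)
$p = - \frac{137}{20}$ ($p = -7 + 6 \frac{1}{8 \left(-2 + \left(6 + 1\right)\right)} = -7 + 6 \frac{1}{8 \left(-2 + 7\right)} = -7 + 6 \frac{1}{8 \cdot 5} = -7 + 6 \cdot \frac{1}{8} \cdot \frac{1}{5} = -7 + 6 \cdot \frac{1}{40} = -7 + \frac{3}{20} = - \frac{137}{20} \approx -6.85$)
$\left(p \left(-12\right) + V{\left(0 \right)}\right) 53 = \left(\left(- \frac{137}{20}\right) \left(-12\right) + \left(1 + 0\right)\right) 53 = \left(\frac{411}{5} + 1\right) 53 = \frac{416}{5} \cdot 53 = \frac{22048}{5}$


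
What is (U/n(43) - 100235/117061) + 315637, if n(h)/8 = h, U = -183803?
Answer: 12688830658985/40268984 ≈ 3.1510e+5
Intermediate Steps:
n(h) = 8*h
(U/n(43) - 100235/117061) + 315637 = (-183803/(8*43) - 100235/117061) + 315637 = (-183803/344 - 100235*1/117061) + 315637 = (-183803*1/344 - 100235/117061) + 315637 = (-183803/344 - 100235/117061) + 315637 = -21550643823/40268984 + 315637 = 12688830658985/40268984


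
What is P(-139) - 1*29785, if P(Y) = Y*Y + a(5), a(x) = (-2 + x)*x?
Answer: -10449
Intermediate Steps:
a(x) = x*(-2 + x)
P(Y) = 15 + Y**2 (P(Y) = Y*Y + 5*(-2 + 5) = Y**2 + 5*3 = Y**2 + 15 = 15 + Y**2)
P(-139) - 1*29785 = (15 + (-139)**2) - 1*29785 = (15 + 19321) - 29785 = 19336 - 29785 = -10449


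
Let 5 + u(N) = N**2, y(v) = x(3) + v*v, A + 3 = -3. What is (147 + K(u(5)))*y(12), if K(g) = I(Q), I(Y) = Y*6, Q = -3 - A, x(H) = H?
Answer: 24255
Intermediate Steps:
A = -6 (A = -3 - 3 = -6)
Q = 3 (Q = -3 - 1*(-6) = -3 + 6 = 3)
I(Y) = 6*Y
y(v) = 3 + v**2 (y(v) = 3 + v*v = 3 + v**2)
u(N) = -5 + N**2
K(g) = 18 (K(g) = 6*3 = 18)
(147 + K(u(5)))*y(12) = (147 + 18)*(3 + 12**2) = 165*(3 + 144) = 165*147 = 24255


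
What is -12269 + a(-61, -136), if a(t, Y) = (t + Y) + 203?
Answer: -12263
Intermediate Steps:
a(t, Y) = 203 + Y + t (a(t, Y) = (Y + t) + 203 = 203 + Y + t)
-12269 + a(-61, -136) = -12269 + (203 - 136 - 61) = -12269 + 6 = -12263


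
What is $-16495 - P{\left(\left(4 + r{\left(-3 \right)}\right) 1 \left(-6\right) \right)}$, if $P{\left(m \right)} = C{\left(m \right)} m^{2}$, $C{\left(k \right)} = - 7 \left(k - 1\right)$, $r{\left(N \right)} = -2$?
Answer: $-29599$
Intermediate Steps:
$C{\left(k \right)} = 7 - 7 k$ ($C{\left(k \right)} = - 7 \left(-1 + k\right) = 7 - 7 k$)
$P{\left(m \right)} = m^{2} \left(7 - 7 m\right)$ ($P{\left(m \right)} = \left(7 - 7 m\right) m^{2} = m^{2} \left(7 - 7 m\right)$)
$-16495 - P{\left(\left(4 + r{\left(-3 \right)}\right) 1 \left(-6\right) \right)} = -16495 - 7 \left(\left(4 - 2\right) 1 \left(-6\right)\right)^{2} \left(1 - \left(4 - 2\right) 1 \left(-6\right)\right) = -16495 - 7 \left(2 \cdot 1 \left(-6\right)\right)^{2} \left(1 - 2 \cdot 1 \left(-6\right)\right) = -16495 - 7 \left(2 \left(-6\right)\right)^{2} \left(1 - 2 \left(-6\right)\right) = -16495 - 7 \left(-12\right)^{2} \left(1 - -12\right) = -16495 - 7 \cdot 144 \left(1 + 12\right) = -16495 - 7 \cdot 144 \cdot 13 = -16495 - 13104 = -29599$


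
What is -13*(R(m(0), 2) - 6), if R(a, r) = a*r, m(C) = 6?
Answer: -78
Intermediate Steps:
-13*(R(m(0), 2) - 6) = -13*(6*2 - 6) = -13*(12 - 6) = -13*6 = -78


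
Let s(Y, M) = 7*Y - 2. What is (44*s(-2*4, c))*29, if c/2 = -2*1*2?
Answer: -74008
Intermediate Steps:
c = -8 (c = 2*(-2*1*2) = 2*(-2*2) = 2*(-4) = -8)
s(Y, M) = -2 + 7*Y
(44*s(-2*4, c))*29 = (44*(-2 + 7*(-2*4)))*29 = (44*(-2 + 7*(-8)))*29 = (44*(-2 - 56))*29 = (44*(-58))*29 = -2552*29 = -74008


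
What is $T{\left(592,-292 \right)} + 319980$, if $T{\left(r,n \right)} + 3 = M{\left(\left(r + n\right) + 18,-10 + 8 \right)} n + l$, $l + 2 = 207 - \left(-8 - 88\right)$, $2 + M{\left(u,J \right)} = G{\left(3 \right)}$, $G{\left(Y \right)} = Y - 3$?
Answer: $320862$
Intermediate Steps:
$G{\left(Y \right)} = -3 + Y$
$M{\left(u,J \right)} = -2$ ($M{\left(u,J \right)} = -2 + \left(-3 + 3\right) = -2 + 0 = -2$)
$l = 301$ ($l = -2 + \left(207 - \left(-8 - 88\right)\right) = -2 + \left(207 - -96\right) = -2 + \left(207 + 96\right) = -2 + 303 = 301$)
$T{\left(r,n \right)} = 298 - 2 n$ ($T{\left(r,n \right)} = -3 - \left(-301 + 2 n\right) = 298 - 2 n$)
$T{\left(592,-292 \right)} + 319980 = \left(298 - -584\right) + 319980 = \left(298 + 584\right) + 319980 = 882 + 319980 = 320862$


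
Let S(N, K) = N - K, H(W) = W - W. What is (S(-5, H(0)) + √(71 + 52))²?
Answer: (5 - √123)² ≈ 37.095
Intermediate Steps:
H(W) = 0
(S(-5, H(0)) + √(71 + 52))² = ((-5 - 1*0) + √(71 + 52))² = ((-5 + 0) + √123)² = (-5 + √123)²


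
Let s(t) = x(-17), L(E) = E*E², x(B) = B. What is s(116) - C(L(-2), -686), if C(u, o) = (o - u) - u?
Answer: 653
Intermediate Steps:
L(E) = E³
s(t) = -17
C(u, o) = o - 2*u
s(116) - C(L(-2), -686) = -17 - (-686 - 2*(-2)³) = -17 - (-686 - 2*(-8)) = -17 - (-686 + 16) = -17 - 1*(-670) = -17 + 670 = 653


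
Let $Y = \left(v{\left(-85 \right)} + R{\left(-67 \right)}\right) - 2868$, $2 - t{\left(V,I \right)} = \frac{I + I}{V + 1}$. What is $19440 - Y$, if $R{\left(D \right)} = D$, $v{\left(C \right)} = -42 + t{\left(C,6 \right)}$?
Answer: $\frac{156904}{7} \approx 22415.0$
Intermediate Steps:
$t{\left(V,I \right)} = 2 - \frac{2 I}{1 + V}$ ($t{\left(V,I \right)} = 2 - \frac{I + I}{V + 1} = 2 - \frac{2 I}{1 + V}$)
$v{\left(C \right)} = -42 + \frac{2 \left(-5 + C\right)}{1 + C}$ ($v{\left(C \right)} = -42 + \frac{2 \left(1 + C - 6\right)}{1 + C} = -42 + \frac{2 \left(-5 + C\right)}{1 + C}$)
$Y = - \frac{20824}{7}$ ($Y = \left(\frac{4 \left(-13 - -850\right)}{1 - 85} - 67\right) - 2868 = \left(\frac{4 \left(-13 + 850\right)}{-84} - 67\right) - 2868 = \left(4 \left(- \frac{1}{84}\right) 837 - 67\right) - 2868 = \left(- \frac{279}{7} - 67\right) - 2868 = - \frac{748}{7} - 2868 = - \frac{20824}{7} \approx -2974.9$)
$19440 - Y = 19440 - - \frac{20824}{7} = 19440 + \frac{20824}{7} = \frac{156904}{7}$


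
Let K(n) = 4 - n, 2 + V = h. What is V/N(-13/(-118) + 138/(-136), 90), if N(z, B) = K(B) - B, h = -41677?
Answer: 3789/16 ≈ 236.81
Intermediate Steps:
V = -41679 (V = -2 - 41677 = -41679)
N(z, B) = 4 - 2*B (N(z, B) = (4 - B) - B = 4 - 2*B)
V/N(-13/(-118) + 138/(-136), 90) = -41679/(4 - 2*90) = -41679/(4 - 180) = -41679/(-176) = -41679*(-1/176) = 3789/16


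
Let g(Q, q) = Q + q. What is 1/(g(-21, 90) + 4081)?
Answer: 1/4150 ≈ 0.00024096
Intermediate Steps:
1/(g(-21, 90) + 4081) = 1/((-21 + 90) + 4081) = 1/(69 + 4081) = 1/4150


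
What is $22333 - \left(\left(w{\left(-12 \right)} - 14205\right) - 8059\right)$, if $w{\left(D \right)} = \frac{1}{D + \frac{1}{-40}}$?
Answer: $\frac{21451197}{481} \approx 44597.0$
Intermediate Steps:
$w{\left(D \right)} = \frac{1}{- \frac{1}{40} + D}$ ($w{\left(D \right)} = \frac{1}{D - \frac{1}{40}} = \frac{1}{- \frac{1}{40} + D}$)
$22333 - \left(\left(w{\left(-12 \right)} - 14205\right) - 8059\right) = 22333 - \left(\left(\frac{40}{-1 + 40 \left(-12\right)} - 14205\right) - 8059\right) = 22333 - \left(\left(\frac{40}{-1 - 480} - 14205\right) - 8059\right) = 22333 - \left(\left(\frac{40}{-481} - 14205\right) - 8059\right) = 22333 - \left(\left(40 \left(- \frac{1}{481}\right) - 14205\right) - 8059\right) = 22333 - \left(\left(- \frac{40}{481} - 14205\right) - 8059\right) = 22333 - \left(- \frac{6832645}{481} - 8059\right) = 22333 - - \frac{10709024}{481} = 22333 + \frac{10709024}{481} = \frac{21451197}{481}$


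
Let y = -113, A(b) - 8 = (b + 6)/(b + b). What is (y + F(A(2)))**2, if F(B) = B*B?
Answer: 169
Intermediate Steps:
A(b) = 8 + (6 + b)/(2*b) (A(b) = 8 + (b + 6)/(b + b) = 8 + (6 + b)/((2*b)) = 8 + (6 + b)*(1/(2*b)) = 8 + (6 + b)/(2*b))
F(B) = B**2
(y + F(A(2)))**2 = (-113 + (17/2 + 3/2)**2)**2 = (-113 + 10**2)**2 = (-113 + 100)**2 = (-13)**2 = 169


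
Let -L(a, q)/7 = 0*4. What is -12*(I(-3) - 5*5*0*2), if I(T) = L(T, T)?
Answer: 0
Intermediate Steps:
L(a, q) = 0 (L(a, q) = -0*4 = -7*0 = 0)
I(T) = 0
-12*(I(-3) - 5*5*0*2) = -12*(0 - 5*5*0*2) = -12*(0 - 25*0*2) = -12*(0 - 1*0*2) = -12*(0 + 0*2) = -12*(0 + 0) = -12*0 = 0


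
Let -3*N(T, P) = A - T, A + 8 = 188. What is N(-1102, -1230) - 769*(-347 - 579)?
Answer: 2135000/3 ≈ 7.1167e+5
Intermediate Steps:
A = 180 (A = -8 + 188 = 180)
N(T, P) = -60 + T/3 (N(T, P) = -(180 - T)/3 = -60 + T/3)
N(-1102, -1230) - 769*(-347 - 579) = (-60 + (⅓)*(-1102)) - 769*(-347 - 579) = (-60 - 1102/3) - 769*(-926) = -1282/3 - 1*(-712094) = -1282/3 + 712094 = 2135000/3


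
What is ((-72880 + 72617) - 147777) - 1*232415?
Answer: -380455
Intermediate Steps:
((-72880 + 72617) - 147777) - 1*232415 = (-263 - 147777) - 232415 = -148040 - 232415 = -380455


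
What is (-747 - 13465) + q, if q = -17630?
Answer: -31842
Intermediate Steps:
(-747 - 13465) + q = (-747 - 13465) - 17630 = -14212 - 17630 = -31842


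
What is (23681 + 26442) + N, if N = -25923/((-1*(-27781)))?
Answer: 1392441140/27781 ≈ 50122.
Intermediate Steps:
N = -25923/27781 ≈ -0.93312
(23681 + 26442) + N = (23681 + 26442) - 25923/27781 = 50123 - 25923/27781 = 1392441140/27781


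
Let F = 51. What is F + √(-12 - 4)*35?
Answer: 51 + 140*I ≈ 51.0 + 140.0*I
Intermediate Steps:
F + √(-12 - 4)*35 = 51 + √(-12 - 4)*35 = 51 + √(-16)*35 = 51 + (4*I)*35 = 51 + 140*I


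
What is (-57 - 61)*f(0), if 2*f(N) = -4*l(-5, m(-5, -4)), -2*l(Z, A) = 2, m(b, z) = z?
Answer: -236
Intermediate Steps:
l(Z, A) = -1 (l(Z, A) = -½*2 = -1)
f(N) = 2 (f(N) = (-4*(-1))/2 = (½)*4 = 2)
(-57 - 61)*f(0) = (-57 - 61)*2 = -118*2 = -236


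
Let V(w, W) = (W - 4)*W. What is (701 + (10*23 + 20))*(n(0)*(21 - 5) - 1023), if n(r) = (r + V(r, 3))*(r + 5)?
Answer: -1201113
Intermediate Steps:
V(w, W) = W*(-4 + W) (V(w, W) = (-4 + W)*W = W*(-4 + W))
n(r) = (-3 + r)*(5 + r) (n(r) = (r + 3*(-4 + 3))*(r + 5) = (r + 3*(-1))*(5 + r) = (r - 3)*(5 + r) = (-3 + r)*(5 + r))
(701 + (10*23 + 20))*(n(0)*(21 - 5) - 1023) = (701 + (10*23 + 20))*((-15 + 0² + 2*0)*(21 - 5) - 1023) = (701 + (230 + 20))*((-15 + 0 + 0)*16 - 1023) = (701 + 250)*(-15*16 - 1023) = 951*(-240 - 1023) = 951*(-1263) = -1201113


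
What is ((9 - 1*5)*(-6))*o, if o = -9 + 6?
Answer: 72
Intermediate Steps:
o = -3
((9 - 1*5)*(-6))*o = ((9 - 1*5)*(-6))*(-3) = ((9 - 5)*(-6))*(-3) = (4*(-6))*(-3) = -24*(-3) = 72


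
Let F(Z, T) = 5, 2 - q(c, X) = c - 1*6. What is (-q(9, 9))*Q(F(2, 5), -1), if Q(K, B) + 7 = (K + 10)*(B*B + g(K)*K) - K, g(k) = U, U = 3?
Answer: 228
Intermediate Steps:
q(c, X) = 8 - c (q(c, X) = 2 - (c - 1*6) = 2 - (c - 6) = 2 - (-6 + c) = 2 + (6 - c) = 8 - c)
g(k) = 3
Q(K, B) = -7 - K + (10 + K)*(B² + 3*K) (Q(K, B) = -7 + ((K + 10)*(B*B + 3*K) - K) = -7 + ((10 + K)*(B² + 3*K) - K) = -7 + (-K + (10 + K)*(B² + 3*K)) = -7 - K + (10 + K)*(B² + 3*K))
(-q(9, 9))*Q(F(2, 5), -1) = (-(8 - 1*9))*(-7 + 3*5² + 10*(-1)² + 29*5 + 5*(-1)²) = (-(8 - 9))*(-7 + 3*25 + 10*1 + 145 + 5*1) = (-1*(-1))*(-7 + 75 + 10 + 145 + 5) = 1*228 = 228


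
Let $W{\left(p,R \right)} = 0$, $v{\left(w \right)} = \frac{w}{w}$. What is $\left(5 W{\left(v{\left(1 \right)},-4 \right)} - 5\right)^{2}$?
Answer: $25$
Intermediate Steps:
$v{\left(w \right)} = 1$
$\left(5 W{\left(v{\left(1 \right)},-4 \right)} - 5\right)^{2} = \left(5 \cdot 0 - 5\right)^{2} = \left(0 - 5\right)^{2} = \left(-5\right)^{2} = 25$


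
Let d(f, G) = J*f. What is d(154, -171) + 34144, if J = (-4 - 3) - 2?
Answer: 32758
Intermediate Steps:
J = -9 (J = -7 - 2 = -9)
d(f, G) = -9*f
d(154, -171) + 34144 = -9*154 + 34144 = -1386 + 34144 = 32758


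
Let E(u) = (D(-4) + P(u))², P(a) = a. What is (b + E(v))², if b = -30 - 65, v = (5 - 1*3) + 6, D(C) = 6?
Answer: 10201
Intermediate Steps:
v = 8 (v = (5 - 3) + 6 = 2 + 6 = 8)
E(u) = (6 + u)²
b = -95
(b + E(v))² = (-95 + (6 + 8)²)² = (-95 + 14²)² = (-95 + 196)² = 101² = 10201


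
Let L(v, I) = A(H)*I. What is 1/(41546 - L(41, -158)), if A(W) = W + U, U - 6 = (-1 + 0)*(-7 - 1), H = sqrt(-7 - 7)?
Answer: 21879/957556030 - 79*I*sqrt(14)/957556030 ≈ 2.2849e-5 - 3.0869e-7*I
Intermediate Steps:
H = I*sqrt(14) (H = sqrt(-14) = I*sqrt(14) ≈ 3.7417*I)
U = 14 (U = 6 + (-1 + 0)*(-7 - 1) = 6 - 1*(-8) = 6 + 8 = 14)
A(W) = 14 + W (A(W) = W + 14 = 14 + W)
L(v, I) = I*(14 + I*sqrt(14)) (L(v, I) = (14 + I*sqrt(14))*I = I*(14 + I*sqrt(14)))
1/(41546 - L(41, -158)) = 1/(41546 - (-158)*(14 + I*sqrt(14))) = 1/(41546 - (-2212 - 158*I*sqrt(14))) = 1/(41546 + (2212 + 158*I*sqrt(14))) = 1/(43758 + 158*I*sqrt(14))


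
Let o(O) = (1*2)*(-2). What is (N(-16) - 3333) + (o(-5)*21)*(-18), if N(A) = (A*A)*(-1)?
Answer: -2077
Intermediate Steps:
N(A) = -A² (N(A) = A²*(-1) = -A²)
o(O) = -4 (o(O) = 2*(-2) = -4)
(N(-16) - 3333) + (o(-5)*21)*(-18) = (-1*(-16)² - 3333) - 4*21*(-18) = (-1*256 - 3333) - 84*(-18) = (-256 - 3333) + 1512 = -3589 + 1512 = -2077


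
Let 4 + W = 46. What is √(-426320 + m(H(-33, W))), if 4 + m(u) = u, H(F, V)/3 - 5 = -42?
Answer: I*√426435 ≈ 653.02*I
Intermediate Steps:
W = 42 (W = -4 + 46 = 42)
H(F, V) = -111 (H(F, V) = 15 + 3*(-42) = 15 - 126 = -111)
m(u) = -4 + u
√(-426320 + m(H(-33, W))) = √(-426320 + (-4 - 111)) = √(-426320 - 115) = √(-426435) = I*√426435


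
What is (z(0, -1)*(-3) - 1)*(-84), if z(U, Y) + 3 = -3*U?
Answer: -672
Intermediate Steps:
z(U, Y) = -3 - 3*U
(z(0, -1)*(-3) - 1)*(-84) = ((-3 - 3*0)*(-3) - 1)*(-84) = ((-3 + 0)*(-3) - 1)*(-84) = (-3*(-3) - 1)*(-84) = (9 - 1)*(-84) = 8*(-84) = -672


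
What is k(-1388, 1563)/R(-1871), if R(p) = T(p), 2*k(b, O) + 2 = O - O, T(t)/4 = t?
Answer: 1/7484 ≈ 0.00013362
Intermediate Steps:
T(t) = 4*t
k(b, O) = -1 (k(b, O) = -1 + (O - O)/2 = -1 + (½)*0 = -1 + 0 = -1)
R(p) = 4*p
k(-1388, 1563)/R(-1871) = -1/(4*(-1871)) = -1/(-7484) = -1*(-1/7484) = 1/7484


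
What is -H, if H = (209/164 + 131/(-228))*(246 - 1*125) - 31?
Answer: -250897/4674 ≈ -53.679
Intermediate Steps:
H = 250897/4674 (H = (209*(1/164) + 131*(-1/228))*(246 - 125) - 31 = (209/164 - 131/228)*121 - 31 = (3271/4674)*121 - 31 = 395791/4674 - 31 = 250897/4674 ≈ 53.679)
-H = -1*250897/4674 = -250897/4674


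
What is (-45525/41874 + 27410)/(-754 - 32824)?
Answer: -382573605/468681724 ≈ -0.81628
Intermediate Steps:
(-45525/41874 + 27410)/(-754 - 32824) = (-45525*1/41874 + 27410)/(-33578) = (-15175/13958 + 27410)*(-1/33578) = (382573605/13958)*(-1/33578) = -382573605/468681724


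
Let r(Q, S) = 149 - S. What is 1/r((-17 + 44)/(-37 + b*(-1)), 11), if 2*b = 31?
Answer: 1/138 ≈ 0.0072464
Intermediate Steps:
b = 31/2 (b = (½)*31 = 31/2 ≈ 15.500)
1/r((-17 + 44)/(-37 + b*(-1)), 11) = 1/(149 - 1*11) = 1/(149 - 11) = 1/138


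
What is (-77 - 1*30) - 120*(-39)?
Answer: 4573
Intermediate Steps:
(-77 - 1*30) - 120*(-39) = (-77 - 30) + 4680 = -107 + 4680 = 4573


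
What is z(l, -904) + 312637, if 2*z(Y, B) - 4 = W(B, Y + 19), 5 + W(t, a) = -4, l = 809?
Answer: 625269/2 ≈ 3.1263e+5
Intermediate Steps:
W(t, a) = -9 (W(t, a) = -5 - 4 = -9)
z(Y, B) = -5/2 (z(Y, B) = 2 + (1/2)*(-9) = 2 - 9/2 = -5/2)
z(l, -904) + 312637 = -5/2 + 312637 = 625269/2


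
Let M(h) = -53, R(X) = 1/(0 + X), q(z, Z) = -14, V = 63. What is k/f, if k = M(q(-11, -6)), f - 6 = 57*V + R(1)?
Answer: -53/3598 ≈ -0.014730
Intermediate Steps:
R(X) = 1/X
f = 3598 (f = 6 + (57*63 + 1/1) = 6 + (3591 + 1) = 6 + 3592 = 3598)
k = -53
k/f = -53/3598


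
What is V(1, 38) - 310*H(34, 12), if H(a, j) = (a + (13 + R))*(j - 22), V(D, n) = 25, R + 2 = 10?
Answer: 170525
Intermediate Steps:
R = 8 (R = -2 + 10 = 8)
H(a, j) = (-22 + j)*(21 + a) (H(a, j) = (a + (13 + 8))*(j - 22) = (a + 21)*(-22 + j) = (21 + a)*(-22 + j) = (-22 + j)*(21 + a))
V(1, 38) - 310*H(34, 12) = 25 - 310*(-462 - 22*34 + 21*12 + 34*12) = 25 - 310*(-462 - 748 + 252 + 408) = 25 - 310*(-550) = 25 + 170500 = 170525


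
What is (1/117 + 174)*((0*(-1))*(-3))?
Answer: 0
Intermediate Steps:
(1/117 + 174)*((0*(-1))*(-3)) = (1/117 + 174)*(0*(-3)) = (20359/117)*0 = 0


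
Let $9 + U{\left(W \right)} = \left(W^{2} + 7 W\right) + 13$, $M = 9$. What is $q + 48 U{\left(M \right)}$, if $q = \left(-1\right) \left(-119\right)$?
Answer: $7223$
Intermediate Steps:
$U{\left(W \right)} = 4 + W^{2} + 7 W$ ($U{\left(W \right)} = -9 + \left(\left(W^{2} + 7 W\right) + 13\right) = -9 + \left(13 + W^{2} + 7 W\right) = 4 + W^{2} + 7 W$)
$q = 119$
$q + 48 U{\left(M \right)} = 119 + 48 \left(4 + 9^{2} + 7 \cdot 9\right) = 119 + 48 \left(4 + 81 + 63\right) = 119 + 48 \cdot 148 = 119 + 7104 = 7223$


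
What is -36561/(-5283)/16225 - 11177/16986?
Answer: -35460527827/53925312650 ≈ -0.65759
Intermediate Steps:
-36561/(-5283)/16225 - 11177/16986 = -36561*(-1/5283)*(1/16225) - 11177*1/16986 = (12187/1761)*(1/16225) - 11177/16986 = 12187/28572225 - 11177/16986 = -35460527827/53925312650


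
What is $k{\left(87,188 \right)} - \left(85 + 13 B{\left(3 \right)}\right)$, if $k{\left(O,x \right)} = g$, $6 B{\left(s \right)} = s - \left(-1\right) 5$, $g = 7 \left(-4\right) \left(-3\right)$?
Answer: $- \frac{55}{3} \approx -18.333$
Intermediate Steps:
$g = 84$ ($g = \left(-28\right) \left(-3\right) = 84$)
$B{\left(s \right)} = \frac{5}{6} + \frac{s}{6}$ ($B{\left(s \right)} = \frac{s - \left(-1\right) 5}{6} = \frac{s - -5}{6} = \frac{s + 5}{6} = \frac{5 + s}{6} = \frac{5}{6} + \frac{s}{6}$)
$k{\left(O,x \right)} = 84$
$k{\left(87,188 \right)} - \left(85 + 13 B{\left(3 \right)}\right) = 84 - \left(85 + 13 \left(\frac{5}{6} + \frac{1}{6} \cdot 3\right)\right) = 84 - \left(85 + 13 \left(\frac{5}{6} + \frac{1}{2}\right)\right) = 84 - \frac{307}{3} = - \frac{55}{3}$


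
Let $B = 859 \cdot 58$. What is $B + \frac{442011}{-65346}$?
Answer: $\frac{1085075467}{21782} \approx 49815.0$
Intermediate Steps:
$B = 49822$
$B + \frac{442011}{-65346} = 49822 + \frac{442011}{-65346} = 49822 + 442011 \left(- \frac{1}{65346}\right) = 49822 - \frac{147337}{21782} = \frac{1085075467}{21782}$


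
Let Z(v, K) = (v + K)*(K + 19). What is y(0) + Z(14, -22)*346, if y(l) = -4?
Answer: 8300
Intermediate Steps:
Z(v, K) = (19 + K)*(K + v) (Z(v, K) = (K + v)*(19 + K) = (19 + K)*(K + v))
y(0) + Z(14, -22)*346 = -4 + ((-22)² + 19*(-22) + 19*14 - 22*14)*346 = -4 + (484 - 418 + 266 - 308)*346 = -4 + 24*346 = -4 + 8304 = 8300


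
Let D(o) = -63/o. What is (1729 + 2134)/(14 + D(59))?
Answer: 227917/763 ≈ 298.71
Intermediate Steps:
(1729 + 2134)/(14 + D(59)) = (1729 + 2134)/(14 - 63/59) = 3863/(14 - 63*1/59) = 3863/(14 - 63/59) = 3863/(763/59) = 3863*(59/763) = 227917/763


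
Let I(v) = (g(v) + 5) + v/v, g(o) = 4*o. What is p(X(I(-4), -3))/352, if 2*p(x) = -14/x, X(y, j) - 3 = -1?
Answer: -7/704 ≈ -0.0099432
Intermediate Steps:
I(v) = 6 + 4*v (I(v) = (4*v + 5) + v/v = (5 + 4*v) + 1 = 6 + 4*v)
X(y, j) = 2 (X(y, j) = 3 - 1 = 2)
p(x) = -7/x (p(x) = (-14/x)/2 = -7/x)
p(X(I(-4), -3))/352 = -7/2/352 = -7*½*(1/352) = -7/2*1/352 = -7/704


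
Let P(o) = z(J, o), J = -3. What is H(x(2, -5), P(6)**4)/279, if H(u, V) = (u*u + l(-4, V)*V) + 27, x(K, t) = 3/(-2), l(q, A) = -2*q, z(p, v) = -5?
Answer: 20117/1116 ≈ 18.026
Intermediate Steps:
P(o) = -5
x(K, t) = -3/2 (x(K, t) = 3*(-1/2) = -3/2)
H(u, V) = 27 + u**2 + 8*V (H(u, V) = (u*u + (-2*(-4))*V) + 27 = (u**2 + 8*V) + 27 = 27 + u**2 + 8*V)
H(x(2, -5), P(6)**4)/279 = (27 + (-3/2)**2 + 8*(-5)**4)/279 = (27 + 9/4 + 8*625)*(1/279) = (27 + 9/4 + 5000)*(1/279) = (20117/4)*(1/279) = 20117/1116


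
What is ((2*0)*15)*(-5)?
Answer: 0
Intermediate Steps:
((2*0)*15)*(-5) = (0*15)*(-5) = 0*(-5) = 0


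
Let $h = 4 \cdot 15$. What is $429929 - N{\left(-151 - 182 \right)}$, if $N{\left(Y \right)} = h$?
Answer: $429869$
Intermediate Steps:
$h = 60$
$N{\left(Y \right)} = 60$
$429929 - N{\left(-151 - 182 \right)} = 429929 - 60 = 429869$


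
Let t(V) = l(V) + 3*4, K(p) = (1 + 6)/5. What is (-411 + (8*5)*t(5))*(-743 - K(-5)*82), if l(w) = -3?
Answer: 218739/5 ≈ 43748.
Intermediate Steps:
K(p) = 7/5 (K(p) = 7*(⅕) = 7/5)
t(V) = 9 (t(V) = -3 + 3*4 = -3 + 12 = 9)
(-411 + (8*5)*t(5))*(-743 - K(-5)*82) = (-411 + (8*5)*9)*(-743 - 7*82/5) = (-411 + 40*9)*(-743 - 1*574/5) = (-411 + 360)*(-743 - 574/5) = -51*(-4289/5) = 218739/5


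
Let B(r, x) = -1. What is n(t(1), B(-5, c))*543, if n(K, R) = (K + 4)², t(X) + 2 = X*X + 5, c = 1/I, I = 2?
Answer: 34752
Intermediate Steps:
c = ½ (c = 1/2 = ½ ≈ 0.50000)
t(X) = 3 + X² (t(X) = -2 + (X*X + 5) = -2 + (X² + 5) = -2 + (5 + X²) = 3 + X²)
n(K, R) = (4 + K)²
n(t(1), B(-5, c))*543 = (4 + (3 + 1²))²*543 = (4 + (3 + 1))²*543 = (4 + 4)²*543 = 8²*543 = 64*543 = 34752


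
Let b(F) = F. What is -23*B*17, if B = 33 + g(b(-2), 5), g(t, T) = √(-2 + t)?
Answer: -12903 - 782*I ≈ -12903.0 - 782.0*I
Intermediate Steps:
B = 33 + 2*I (B = 33 + √(-2 - 2) = 33 + √(-4) = 33 + 2*I ≈ 33.0 + 2.0*I)
-23*B*17 = -23*(33 + 2*I)*17 = (-759 - 46*I)*17 = -12903 - 782*I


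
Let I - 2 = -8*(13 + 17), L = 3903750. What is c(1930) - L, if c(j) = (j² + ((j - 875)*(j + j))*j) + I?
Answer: 7859359912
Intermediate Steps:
I = -238 (I = 2 - 8*(13 + 17) = 2 - 8*30 = 2 - 240 = -238)
c(j) = -238 + j² + 2*j²*(-875 + j) (c(j) = (j² + ((j - 875)*(j + j))*j) - 238 = (j² + ((-875 + j)*(2*j))*j) - 238 = (j² + (2*j*(-875 + j))*j) - 238 = (j² + 2*j²*(-875 + j)) - 238 = -238 + j² + 2*j²*(-875 + j))
c(1930) - L = (-238 - 1749*1930² + 2*1930³) - 1*3903750 = (-238 - 1749*3724900 + 2*7189057000) - 3903750 = (-238 - 6514850100 + 14378114000) - 3903750 = 7863263662 - 3903750 = 7859359912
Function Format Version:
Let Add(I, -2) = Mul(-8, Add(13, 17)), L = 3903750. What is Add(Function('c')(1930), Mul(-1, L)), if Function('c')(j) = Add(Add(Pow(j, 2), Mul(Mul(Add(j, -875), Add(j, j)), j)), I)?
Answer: 7859359912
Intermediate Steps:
I = -238 (I = Add(2, Mul(-8, Add(13, 17))) = Add(2, Mul(-8, 30)) = Add(2, -240) = -238)
Function('c')(j) = Add(-238, Pow(j, 2), Mul(2, Pow(j, 2), Add(-875, j))) (Function('c')(j) = Add(Add(Pow(j, 2), Mul(Mul(Add(j, -875), Add(j, j)), j)), -238) = Add(Add(Pow(j, 2), Mul(Mul(Add(-875, j), Mul(2, j)), j)), -238) = Add(Add(Pow(j, 2), Mul(Mul(2, j, Add(-875, j)), j)), -238) = Add(Add(Pow(j, 2), Mul(2, Pow(j, 2), Add(-875, j))), -238) = Add(-238, Pow(j, 2), Mul(2, Pow(j, 2), Add(-875, j))))
Add(Function('c')(1930), Mul(-1, L)) = Add(Add(-238, Mul(-1749, Pow(1930, 2)), Mul(2, Pow(1930, 3))), Mul(-1, 3903750)) = Add(Add(-238, Mul(-1749, 3724900), Mul(2, 7189057000)), -3903750) = Add(Add(-238, -6514850100, 14378114000), -3903750) = Add(7863263662, -3903750) = 7859359912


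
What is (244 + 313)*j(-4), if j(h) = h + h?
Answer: -4456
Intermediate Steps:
j(h) = 2*h
(244 + 313)*j(-4) = (244 + 313)*(2*(-4)) = 557*(-8) = -4456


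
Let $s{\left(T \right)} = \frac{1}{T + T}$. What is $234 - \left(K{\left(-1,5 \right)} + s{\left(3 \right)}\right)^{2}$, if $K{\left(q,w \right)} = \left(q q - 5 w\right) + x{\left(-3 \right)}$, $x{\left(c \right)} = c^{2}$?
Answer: $\frac{503}{36} \approx 13.972$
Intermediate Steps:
$s{\left(T \right)} = \frac{1}{2 T}$
$K{\left(q,w \right)} = 9 + q^{2} - 5 w$ ($K{\left(q,w \right)} = \left(q q - 5 w\right) + \left(-3\right)^{2} = \left(q^{2} - 5 w\right) + 9 = 9 + q^{2} - 5 w$)
$234 - \left(K{\left(-1,5 \right)} + s{\left(3 \right)}\right)^{2} = 234 - \left(\left(9 + \left(-1\right)^{2} - 25\right) + \frac{1}{2 \cdot 3}\right)^{2} = 234 - \left(\left(9 + 1 - 25\right) + \frac{1}{2} \cdot \frac{1}{3}\right)^{2} = 234 - \left(-15 + \frac{1}{6}\right)^{2} = 234 - \left(- \frac{89}{6}\right)^{2} = 234 - \frac{7921}{36} = \frac{503}{36}$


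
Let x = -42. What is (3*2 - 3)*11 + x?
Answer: -9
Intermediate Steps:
(3*2 - 3)*11 + x = (3*2 - 3)*11 - 42 = (6 - 3)*11 - 42 = 3*11 - 42 = 33 - 42 = -9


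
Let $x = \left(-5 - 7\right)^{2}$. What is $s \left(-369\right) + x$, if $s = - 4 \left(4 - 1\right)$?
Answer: $4572$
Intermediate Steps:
$x = 144$ ($x = \left(-12\right)^{2} = 144$)
$s = -12$ ($s = \left(-4\right) 3 = -12$)
$s \left(-369\right) + x = \left(-12\right) \left(-369\right) + 144 = 4428 + 144 = 4572$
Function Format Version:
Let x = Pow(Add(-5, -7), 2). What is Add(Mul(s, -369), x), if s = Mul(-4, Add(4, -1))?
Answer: 4572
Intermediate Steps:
x = 144 (x = Pow(-12, 2) = 144)
s = -12 (s = Mul(-4, 3) = -12)
Add(Mul(s, -369), x) = Add(Mul(-12, -369), 144) = Add(4428, 144) = 4572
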